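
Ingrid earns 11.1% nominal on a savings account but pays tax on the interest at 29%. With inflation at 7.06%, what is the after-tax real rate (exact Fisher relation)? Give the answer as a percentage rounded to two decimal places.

0.77%

After-tax nominal return = 11.1% × (1 − 0.29) = 7.8810%.
1 + r = 1.07881 / 1.07060 = 1.007669
After-tax real rate = 1.007669 − 1 → 0.77%.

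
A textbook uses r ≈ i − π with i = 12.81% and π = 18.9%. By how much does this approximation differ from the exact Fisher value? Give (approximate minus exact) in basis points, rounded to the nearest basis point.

Approximate: r ≈ 12.810% − 18.900% = -6.0900%
Exact: (1 + 0.1281)/(1 + 0.1890) − 1 = -5.1220%
Error = -6.0900% − (-5.1220%) = -0.9680% → -97 basis points.

-97 basis points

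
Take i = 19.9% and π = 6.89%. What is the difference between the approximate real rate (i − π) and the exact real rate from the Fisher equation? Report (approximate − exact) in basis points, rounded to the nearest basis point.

84 basis points

Approximate: r ≈ 19.900% − 6.890% = 13.0100%
Exact: (1 + 0.1990)/(1 + 0.0689) − 1 = 12.1714%
Error = 13.0100% − 12.1714% = 0.8386% → 84 basis points.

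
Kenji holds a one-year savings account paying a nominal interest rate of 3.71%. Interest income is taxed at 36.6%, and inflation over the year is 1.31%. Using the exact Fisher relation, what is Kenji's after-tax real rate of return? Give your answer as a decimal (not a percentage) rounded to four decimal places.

After-tax nominal return = 3.71% × (1 − 0.366) = 2.35214%.
1 + r = 1.0235214 / 1.01310 = 1.010287
After-tax real rate = 1.010287 − 1 → 0.0103.

0.0103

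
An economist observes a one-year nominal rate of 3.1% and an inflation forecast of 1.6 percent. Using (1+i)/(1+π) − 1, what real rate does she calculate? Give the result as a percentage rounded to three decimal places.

1 + r = 1.03100 / 1.01600 = 1.014764
r = 1.014764 − 1 = 1.4764%, i.e. 1.476%.

1.476%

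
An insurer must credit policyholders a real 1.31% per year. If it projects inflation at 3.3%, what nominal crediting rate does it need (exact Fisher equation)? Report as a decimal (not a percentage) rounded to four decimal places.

(1 + i) = (1 + r)(1 + π) = 1.01310 × 1.03300 = 1.0465323
i = 1.0465323 − 1, so the required nominal rate is 0.0465.

0.0465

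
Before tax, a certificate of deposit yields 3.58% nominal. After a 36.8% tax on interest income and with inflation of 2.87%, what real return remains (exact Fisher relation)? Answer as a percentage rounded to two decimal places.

-0.59%

After-tax nominal return = 3.58% × (1 − 0.368) = 2.26256%.
1 + r = 1.0226256 / 1.02870 = 0.994095
After-tax real rate = 0.994095 − 1 → -0.59%.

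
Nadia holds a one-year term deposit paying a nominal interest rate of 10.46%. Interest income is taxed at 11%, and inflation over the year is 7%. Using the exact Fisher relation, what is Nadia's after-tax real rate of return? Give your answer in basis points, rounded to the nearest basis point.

After-tax nominal return = 10.46% × (1 − 0.11) = 9.3094%.
1 + r = 1.093094 / 1.07000 = 1.021583
After-tax real rate = 1.021583 − 1 → 216 basis points.

216 basis points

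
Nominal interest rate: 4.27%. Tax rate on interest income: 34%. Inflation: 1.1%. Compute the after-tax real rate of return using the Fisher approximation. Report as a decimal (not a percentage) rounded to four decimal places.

0.0172

After-tax nominal return = 4.27% × (1 − 0.34) = 2.8182%.
r ≈ 2.8182% − 1.1% → 0.0172.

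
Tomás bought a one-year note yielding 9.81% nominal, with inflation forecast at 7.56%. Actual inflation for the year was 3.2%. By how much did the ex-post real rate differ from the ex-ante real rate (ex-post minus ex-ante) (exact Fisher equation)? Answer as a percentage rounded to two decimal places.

Ex-ante: (1 + 0.0981)/(1 + 0.0756) − 1 = 2.0919%
Ex-post: (1 + 0.0981)/(1 + 0.0320) − 1 = 6.4050%
Difference (ex-post − ex-ante) = 4.3132% → 4.31%.

4.31%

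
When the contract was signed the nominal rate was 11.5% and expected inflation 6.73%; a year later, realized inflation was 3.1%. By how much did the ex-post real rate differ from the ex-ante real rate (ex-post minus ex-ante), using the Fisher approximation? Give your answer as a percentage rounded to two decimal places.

Ex-ante: 11.5% − 6.73% = 4.770%
Ex-post: 11.5% − 3.1% = 8.400%
Difference (ex-post − ex-ante) = 3.6300% → 3.63%.

3.63%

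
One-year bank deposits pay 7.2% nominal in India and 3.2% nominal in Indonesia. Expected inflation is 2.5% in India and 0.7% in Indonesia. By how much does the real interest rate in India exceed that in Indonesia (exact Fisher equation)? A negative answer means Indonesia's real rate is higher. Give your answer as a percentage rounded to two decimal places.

India: (1 + 0.0720)/(1 + 0.0250) − 1 = 4.5854%
Indonesia: (1 + 0.0320)/(1 + 0.0070) − 1 = 2.4826%
Differential = 4.5854% − 2.4826% = 2.1027% → 2.10%.

2.10%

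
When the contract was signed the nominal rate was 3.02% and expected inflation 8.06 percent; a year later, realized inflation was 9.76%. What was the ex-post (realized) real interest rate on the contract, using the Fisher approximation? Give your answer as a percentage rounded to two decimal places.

Ex-post: 3.02% − 9.76% = -6.740%
So the realized real rate is -6.74%.

-6.74%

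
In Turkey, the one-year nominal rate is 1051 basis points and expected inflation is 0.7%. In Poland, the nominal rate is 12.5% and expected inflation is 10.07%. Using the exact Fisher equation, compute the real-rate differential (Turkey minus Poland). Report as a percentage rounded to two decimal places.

7.53%

Turkey: (1 + 0.1051)/(1 + 0.0070) − 1 = 9.7418%
Poland: (1 + 0.1250)/(1 + 0.1007) − 1 = 2.2077%
Differential = 9.7418% − 2.2077% = 7.5341% → 7.53%.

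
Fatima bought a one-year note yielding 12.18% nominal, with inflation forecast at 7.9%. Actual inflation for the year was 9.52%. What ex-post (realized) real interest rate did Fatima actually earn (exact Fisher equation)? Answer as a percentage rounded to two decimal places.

Ex-post: (1 + 0.1218)/(1 + 0.0952) − 1 = 2.4288%
So the realized real rate is 2.43%.

2.43%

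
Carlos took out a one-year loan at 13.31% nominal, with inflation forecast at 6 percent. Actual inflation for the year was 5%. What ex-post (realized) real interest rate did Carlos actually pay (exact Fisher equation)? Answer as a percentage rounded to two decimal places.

Ex-post: (1 + 0.1331)/(1 + 0.0500) − 1 = 7.9143%
So the realized real rate is 7.91%.

7.91%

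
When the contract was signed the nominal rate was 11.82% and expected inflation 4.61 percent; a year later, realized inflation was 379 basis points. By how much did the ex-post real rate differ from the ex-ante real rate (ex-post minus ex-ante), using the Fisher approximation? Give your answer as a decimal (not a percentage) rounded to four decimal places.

0.0082

Ex-ante: 11.82% − 4.61% = 7.210%
Ex-post: 11.82% − 3.79% = 8.030%
Difference (ex-post − ex-ante) = 0.8200% → 0.0082.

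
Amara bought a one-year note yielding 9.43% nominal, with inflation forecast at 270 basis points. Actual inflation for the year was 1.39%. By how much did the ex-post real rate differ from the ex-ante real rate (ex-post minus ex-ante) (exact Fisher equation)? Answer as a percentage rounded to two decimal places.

Ex-ante: (1 + 0.0943)/(1 + 0.0270) − 1 = 6.5531%
Ex-post: (1 + 0.0943)/(1 + 0.0139) − 1 = 7.9298%
Difference (ex-post − ex-ante) = 1.3767% → 1.38%.

1.38%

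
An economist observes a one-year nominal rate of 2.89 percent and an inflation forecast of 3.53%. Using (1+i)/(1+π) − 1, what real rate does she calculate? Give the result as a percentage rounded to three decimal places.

By the Fisher relation, 1 + r = (1 + i)/(1 + π).
1 + r = 1.02890 / 1.03530 = 0.993818
r = 0.993818 − 1 = -0.6182%, i.e. -0.618%.

-0.618%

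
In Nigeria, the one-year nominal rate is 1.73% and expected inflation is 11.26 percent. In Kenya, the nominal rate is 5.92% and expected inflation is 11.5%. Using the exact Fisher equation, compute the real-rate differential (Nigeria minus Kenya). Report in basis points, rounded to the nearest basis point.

-356 basis points

Nigeria: (1 + 0.0173)/(1 + 0.1126) − 1 = -8.5655%
Kenya: (1 + 0.0592)/(1 + 0.1150) − 1 = -5.0045%
Differential = -8.5655% − (-5.0045%) = -3.5610% → -356 basis points.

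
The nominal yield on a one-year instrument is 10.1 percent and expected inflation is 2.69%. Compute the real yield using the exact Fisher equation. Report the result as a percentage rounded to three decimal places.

7.216%

1 + r = 1.10100 / 1.02690 = 1.072159
r = 1.072159 − 1 = 7.2159%, i.e. 7.216%.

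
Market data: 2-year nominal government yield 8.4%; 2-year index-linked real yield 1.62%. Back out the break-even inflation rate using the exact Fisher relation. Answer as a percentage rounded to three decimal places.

(1 + π) = (1 + i)/(1 + r) = 1.08400 / 1.01620 = 1.066719
Break-even inflation = 1.066719 − 1 → 6.672%.

6.672%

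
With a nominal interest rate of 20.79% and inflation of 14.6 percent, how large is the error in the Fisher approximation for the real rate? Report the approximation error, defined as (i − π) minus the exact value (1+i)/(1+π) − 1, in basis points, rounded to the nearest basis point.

Approximate: r ≈ 20.790% − 14.600% = 6.1900%
Exact: (1 + 0.2079)/(1 + 0.1460) − 1 = 5.4014%
Error = 6.1900% − 5.4014% = 0.7886% → 79 basis points.

79 basis points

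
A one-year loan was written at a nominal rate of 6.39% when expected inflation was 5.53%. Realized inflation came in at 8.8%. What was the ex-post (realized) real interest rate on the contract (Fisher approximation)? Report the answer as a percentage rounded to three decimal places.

Ex-post: 6.39% − 8.8% = -2.410%
So the realized real rate is -2.410%.

-2.410%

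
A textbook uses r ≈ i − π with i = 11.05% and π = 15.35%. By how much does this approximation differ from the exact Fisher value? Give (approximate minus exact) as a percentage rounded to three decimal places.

Approximate: r ≈ 11.050% − 15.350% = -4.3000%
Exact: (1 + 0.1105)/(1 + 0.1535) − 1 = -3.7278%
Error = -4.3000% − (-3.7278%) = -0.5722% → -0.572%.

-0.572%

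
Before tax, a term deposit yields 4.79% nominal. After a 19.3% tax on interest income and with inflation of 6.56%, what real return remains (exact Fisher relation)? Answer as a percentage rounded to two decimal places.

-2.53%

After-tax nominal return = 4.79% × (1 − 0.193) = 3.86553%.
1 + r = 1.0386553 / 1.06560 = 0.974714
After-tax real rate = 0.974714 − 1 → -2.53%.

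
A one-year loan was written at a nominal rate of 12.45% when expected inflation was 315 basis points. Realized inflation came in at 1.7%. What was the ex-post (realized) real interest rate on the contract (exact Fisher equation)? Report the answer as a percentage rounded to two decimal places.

Ex-post: (1 + 0.1245)/(1 + 0.0170) − 1 = 10.5703%
So the realized real rate is 10.57%.

10.57%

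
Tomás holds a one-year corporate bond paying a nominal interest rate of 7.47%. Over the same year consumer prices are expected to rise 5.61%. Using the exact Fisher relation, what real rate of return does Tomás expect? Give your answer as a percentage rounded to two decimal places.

By the Fisher relation, 1 + r = (1 + i)/(1 + π).
1 + r = 1.07470 / 1.05610 = 1.017612
r = 1.017612 − 1 = 1.7612%, i.e. 1.76%.

1.76%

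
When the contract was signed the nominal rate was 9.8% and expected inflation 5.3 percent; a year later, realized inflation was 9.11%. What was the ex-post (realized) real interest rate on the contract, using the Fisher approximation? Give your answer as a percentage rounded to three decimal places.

Ex-post: 9.8% − 9.11% = 0.690%
So the realized real rate is 0.690%.

0.690%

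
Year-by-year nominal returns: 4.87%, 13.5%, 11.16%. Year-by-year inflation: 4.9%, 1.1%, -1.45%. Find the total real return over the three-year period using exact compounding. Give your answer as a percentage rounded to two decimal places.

Compound the nominal returns: 1.0487 × 1.1350 × 1.1116 = 1.323109.
Compound inflation: 1.0490 × 1.0110 × 0.9855 = 1.045161.
Deflate: 1.323109 / 1.045161 = 1.265938.
Total real return = 1.265938 − 1 → 26.59%.

26.59%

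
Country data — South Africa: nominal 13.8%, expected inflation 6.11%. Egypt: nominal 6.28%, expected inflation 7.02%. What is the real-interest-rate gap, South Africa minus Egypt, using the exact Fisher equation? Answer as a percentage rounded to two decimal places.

7.94%

South Africa: (1 + 0.1380)/(1 + 0.0611) − 1 = 7.2472%
Egypt: (1 + 0.0628)/(1 + 0.0702) − 1 = -0.6915%
Differential = 7.2472% − (-0.6915%) = 7.9387% → 7.94%.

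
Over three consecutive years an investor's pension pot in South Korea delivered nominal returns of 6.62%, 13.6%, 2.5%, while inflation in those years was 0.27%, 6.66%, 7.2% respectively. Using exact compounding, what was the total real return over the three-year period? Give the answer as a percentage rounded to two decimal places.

Nominal growth factor = 1.0662 × 1.1360 × 1.0250 = 1.241483
Price-level growth factor = 1.0027 × 1.0666 × 1.0720 = 1.146482
Real growth factor = 1.241483 / 1.146482 = 1.082863
Total real return = 1.082863 − 1 → 8.29%.

8.29%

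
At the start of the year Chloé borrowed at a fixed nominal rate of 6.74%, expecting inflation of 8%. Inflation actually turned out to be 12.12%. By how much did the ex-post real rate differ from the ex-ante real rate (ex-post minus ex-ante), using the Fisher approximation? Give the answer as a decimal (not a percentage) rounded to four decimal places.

-0.0412

Ex-ante: 6.74% − 8% = -1.260%
Ex-post: 6.74% − 12.12% = -5.380%
Difference (ex-post − ex-ante) = -4.1200% → -0.0412.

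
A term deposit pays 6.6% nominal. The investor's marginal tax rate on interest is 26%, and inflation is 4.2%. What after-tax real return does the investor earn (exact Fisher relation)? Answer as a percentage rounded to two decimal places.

0.66%

After-tax nominal return = 6.6% × (1 − 0.26) = 4.8840%.
1 + r = 1.04884 / 1.04200 = 1.006564
After-tax real rate = 1.006564 − 1 → 0.66%.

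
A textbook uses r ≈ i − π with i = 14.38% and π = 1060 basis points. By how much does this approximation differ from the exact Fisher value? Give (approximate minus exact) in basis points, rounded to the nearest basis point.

Approximate: r ≈ 14.380% − 10.600% = 3.7800%
Exact: (1 + 0.1438)/(1 + 0.1060) − 1 = 3.4177%
Error = 3.7800% − 3.4177% = 0.3623% → 36 basis points.

36 basis points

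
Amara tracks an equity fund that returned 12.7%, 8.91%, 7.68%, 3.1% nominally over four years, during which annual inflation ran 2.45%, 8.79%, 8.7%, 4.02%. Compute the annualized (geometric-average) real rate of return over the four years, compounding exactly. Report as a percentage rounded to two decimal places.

Nominal growth factor = 1.1270 × 1.0891 × 1.0768 × 1.0310 = 1.36265334
Price-level growth factor = 1.0245 × 1.0879 × 1.0870 × 1.0402 = 1.26022280
Real growth factor = 1.36265334 / 1.26022280 = 1.08127971
Annualized real rate = 1.08127971^(1/4) − 1 = 1.9728% → 1.97%.

1.97%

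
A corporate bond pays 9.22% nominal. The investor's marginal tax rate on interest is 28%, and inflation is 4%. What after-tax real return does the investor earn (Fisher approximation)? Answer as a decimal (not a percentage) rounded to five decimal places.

After-tax nominal return = 9.22% × (1 − 0.28) = 6.6384%.
r ≈ 6.6384% − 4% → 0.02638.

0.02638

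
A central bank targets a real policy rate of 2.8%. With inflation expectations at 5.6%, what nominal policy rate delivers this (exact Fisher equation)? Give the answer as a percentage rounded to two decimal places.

8.56%

(1 + i) = (1 + r)(1 + π) = 1.02800 × 1.05600 = 1.085568
i = 1.085568 − 1, so the required nominal rate is 8.56%.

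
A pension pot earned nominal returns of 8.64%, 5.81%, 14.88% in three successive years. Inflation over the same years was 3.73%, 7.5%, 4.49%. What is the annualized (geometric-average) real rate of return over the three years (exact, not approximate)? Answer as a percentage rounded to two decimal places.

4.26%

Compound the nominal returns: 1.0864 × 1.0581 × 1.1488 = 1.32056839.
Compound inflation: 1.0373 × 1.0750 × 1.0449 = 1.16516538.
Deflate: 1.32056839 / 1.16516538 = 1.13337421.
Annualized real rate = 1.13337421^(1/3) − 1 = 4.2616% → 4.26%.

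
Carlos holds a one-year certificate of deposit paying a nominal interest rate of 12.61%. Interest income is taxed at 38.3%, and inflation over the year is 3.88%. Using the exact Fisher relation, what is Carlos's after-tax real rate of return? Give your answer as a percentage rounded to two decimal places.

After-tax nominal return = 12.61% × (1 − 0.383) = 7.78037%.
1 + r = 1.0778037 / 1.03880 = 1.037547
After-tax real rate = 1.037547 − 1 → 3.75%.

3.75%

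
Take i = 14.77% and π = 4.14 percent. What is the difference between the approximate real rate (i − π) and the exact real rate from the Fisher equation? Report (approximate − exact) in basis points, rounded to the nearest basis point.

Approximate: r ≈ 14.770% − 4.140% = 10.6300%
Exact: (1 + 0.1477)/(1 + 0.0414) − 1 = 10.2074%
Error = 10.6300% − 10.2074% = 0.4226% → 42 basis points.

42 basis points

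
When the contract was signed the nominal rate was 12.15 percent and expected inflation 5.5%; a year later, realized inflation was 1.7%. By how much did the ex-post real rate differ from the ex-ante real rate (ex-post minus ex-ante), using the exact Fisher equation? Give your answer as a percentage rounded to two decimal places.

3.97%

Ex-ante: (1 + 0.1215)/(1 + 0.0550) − 1 = 6.3033%
Ex-post: (1 + 0.1215)/(1 + 0.0170) − 1 = 10.2753%
Difference (ex-post − ex-ante) = 3.9720% → 3.97%.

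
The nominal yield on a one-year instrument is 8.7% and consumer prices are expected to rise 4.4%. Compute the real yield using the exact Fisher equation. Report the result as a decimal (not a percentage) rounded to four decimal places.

By the Fisher identity, 1 + r = (1 + i)/(1 + π).
1 + r = 1.08700 / 1.04400 = 1.041188
r = 1.041188 − 1 = 4.1188%, i.e. 0.0412.

0.0412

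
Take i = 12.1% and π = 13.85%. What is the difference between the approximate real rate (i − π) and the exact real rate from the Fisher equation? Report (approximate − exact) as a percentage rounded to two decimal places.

-0.21%

Approximate: r ≈ 12.100% − 13.850% = -1.7500%
Exact: (1 + 0.1210)/(1 + 0.1385) − 1 = -1.5371%
Error = -1.7500% − (-1.5371%) = -0.2129% → -0.21%.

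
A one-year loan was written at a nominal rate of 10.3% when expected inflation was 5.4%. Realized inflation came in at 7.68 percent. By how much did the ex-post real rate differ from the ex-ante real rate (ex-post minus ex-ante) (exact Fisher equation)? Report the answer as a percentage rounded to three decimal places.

-2.216%

Ex-ante: (1 + 0.1030)/(1 + 0.0540) − 1 = 4.6490%
Ex-post: (1 + 0.1030)/(1 + 0.0768) − 1 = 2.4331%
Difference (ex-post − ex-ante) = -2.2158% → -2.216%.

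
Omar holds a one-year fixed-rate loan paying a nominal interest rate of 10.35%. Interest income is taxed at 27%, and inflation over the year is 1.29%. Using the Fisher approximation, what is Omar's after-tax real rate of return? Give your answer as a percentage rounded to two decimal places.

After-tax nominal return = 10.35% × (1 − 0.27) = 7.5555%.
r ≈ 7.5555% − 1.29% → 6.27%.

6.27%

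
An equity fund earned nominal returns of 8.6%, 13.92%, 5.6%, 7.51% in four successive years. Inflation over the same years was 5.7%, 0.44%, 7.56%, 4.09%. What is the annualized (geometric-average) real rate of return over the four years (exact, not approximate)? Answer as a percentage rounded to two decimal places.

Nominal growth factor = 1.0860 × 1.1392 × 1.0560 × 1.0751 = 1.40456739
Price-level growth factor = 1.0570 × 1.0044 × 1.0756 × 1.0409 = 1.18861578
Real growth factor = 1.40456739 / 1.18861578 = 1.18168327
Annualized real rate = 1.18168327^(1/4) − 1 = 4.2618% → 4.26%.

4.26%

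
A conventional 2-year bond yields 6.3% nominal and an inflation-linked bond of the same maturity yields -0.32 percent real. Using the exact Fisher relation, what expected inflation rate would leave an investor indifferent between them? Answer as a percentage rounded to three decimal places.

(1 + π) = (1 + i)/(1 + r) = 1.06300 / 0.99680 = 1.066413
Break-even inflation = 1.066413 − 1 → 6.641%.

6.641%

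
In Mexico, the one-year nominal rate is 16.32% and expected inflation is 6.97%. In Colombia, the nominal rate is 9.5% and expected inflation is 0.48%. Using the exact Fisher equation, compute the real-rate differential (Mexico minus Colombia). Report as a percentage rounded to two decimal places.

Mexico: (1 + 0.1632)/(1 + 0.0697) − 1 = 8.7408%
Colombia: (1 + 0.0950)/(1 + 0.0048) − 1 = 8.9769%
Differential = 8.7408% − 8.9769% = -0.2361% → -0.24%.

-0.24%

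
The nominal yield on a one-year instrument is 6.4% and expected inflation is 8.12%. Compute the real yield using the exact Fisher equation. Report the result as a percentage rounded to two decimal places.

-1.59%

By the Fisher relation, 1 + r = (1 + i)/(1 + π).
1 + r = 1.06400 / 1.08120 = 0.984092
r = 0.984092 − 1 = -1.5908%, i.e. -1.59%.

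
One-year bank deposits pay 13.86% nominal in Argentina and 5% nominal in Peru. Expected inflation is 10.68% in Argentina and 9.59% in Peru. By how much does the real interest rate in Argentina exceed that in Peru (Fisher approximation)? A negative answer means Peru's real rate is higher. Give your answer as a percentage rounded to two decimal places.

Argentina: 13.86% − 10.68% = 3.180%
Peru: 5% − 9.59% = -4.590%
Differential = 7.770% → 7.77%.

7.77%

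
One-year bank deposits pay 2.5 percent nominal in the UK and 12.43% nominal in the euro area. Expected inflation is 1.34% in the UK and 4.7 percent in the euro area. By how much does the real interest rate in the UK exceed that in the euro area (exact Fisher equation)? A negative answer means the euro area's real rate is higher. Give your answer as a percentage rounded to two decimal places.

-6.24%

The UK: (1 + 0.0250)/(1 + 0.0134) − 1 = 1.1447%
The euro area: (1 + 0.1243)/(1 + 0.0470) − 1 = 7.3830%
Differential = 1.1447% − 7.3830% = -6.2383% → -6.24%.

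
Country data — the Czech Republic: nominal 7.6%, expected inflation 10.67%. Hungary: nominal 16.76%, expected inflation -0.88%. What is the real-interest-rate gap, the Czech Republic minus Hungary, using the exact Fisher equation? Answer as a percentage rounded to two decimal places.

The Czech Republic: (1 + 0.0760)/(1 + 0.1067) − 1 = -2.7740%
Hungary: (1 + 0.1676)/(1 − 0.0088) − 1 = 17.7966%
Differential = -2.7740% − 17.7966% = -20.5706% → -20.57%.

-20.57%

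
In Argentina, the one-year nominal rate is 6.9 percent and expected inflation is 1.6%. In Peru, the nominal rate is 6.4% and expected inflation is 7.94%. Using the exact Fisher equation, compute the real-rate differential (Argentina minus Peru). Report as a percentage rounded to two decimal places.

Argentina: (1 + 0.0690)/(1 + 0.0160) − 1 = 5.2165%
Peru: (1 + 0.0640)/(1 + 0.0794) − 1 = -1.4267%
Differential = 5.2165% − (-1.4267%) = 6.6433% → 6.64%.

6.64%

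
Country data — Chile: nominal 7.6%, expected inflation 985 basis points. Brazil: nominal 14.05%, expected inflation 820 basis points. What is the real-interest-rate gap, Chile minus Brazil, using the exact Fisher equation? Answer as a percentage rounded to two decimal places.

Chile: (1 + 0.0760)/(1 + 0.0985) − 1 = -2.0482%
Brazil: (1 + 0.1405)/(1 + 0.0820) − 1 = 5.4067%
Differential = -2.0482% − 5.4067% = -7.4549% → -7.45%.

-7.45%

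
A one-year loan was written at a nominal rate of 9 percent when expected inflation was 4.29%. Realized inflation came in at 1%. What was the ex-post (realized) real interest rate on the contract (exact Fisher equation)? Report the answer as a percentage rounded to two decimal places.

Ex-post: (1 + 0.0900)/(1 + 0.0100) − 1 = 7.9208%
So the realized real rate is 7.92%.

7.92%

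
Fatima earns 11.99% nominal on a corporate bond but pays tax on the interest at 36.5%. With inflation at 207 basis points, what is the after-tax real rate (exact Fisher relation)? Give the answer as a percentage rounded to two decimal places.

5.43%

After-tax nominal return = 11.99% × (1 − 0.365) = 7.61365%.
1 + r = 1.0761365 / 1.02070 = 1.054312
After-tax real rate = 1.054312 − 1 → 5.43%.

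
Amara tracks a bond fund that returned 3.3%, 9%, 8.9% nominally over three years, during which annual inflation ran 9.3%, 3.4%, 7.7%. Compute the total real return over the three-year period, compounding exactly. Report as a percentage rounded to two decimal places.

0.74%

Compound the nominal returns: 1.0330 × 1.0900 × 1.0890 = 1.226181.
Compound inflation: 1.0930 × 1.0340 × 1.0770 = 1.217184.
Deflate: 1.226181 / 1.217184 = 1.007392.
Total real return = 1.007392 − 1 → 0.74%.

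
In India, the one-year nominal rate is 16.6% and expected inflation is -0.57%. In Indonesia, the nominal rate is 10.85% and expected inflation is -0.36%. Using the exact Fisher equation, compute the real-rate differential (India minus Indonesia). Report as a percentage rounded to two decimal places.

6.02%

India: (1 + 0.1660)/(1 − 0.0057) − 1 = 17.2684%
Indonesia: (1 + 0.1085)/(1 − 0.0036) − 1 = 11.2505%
Differential = 17.2684% − 11.2505% = 6.0179% → 6.02%.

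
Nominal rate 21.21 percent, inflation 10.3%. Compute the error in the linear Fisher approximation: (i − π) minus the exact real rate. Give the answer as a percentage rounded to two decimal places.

1.02%

Approximate: r ≈ 21.210% − 10.300% = 10.9100%
Exact: (1 + 0.2121)/(1 + 0.1030) − 1 = 9.8912%
Error = 10.9100% − 9.8912% = 1.0188% → 1.02%.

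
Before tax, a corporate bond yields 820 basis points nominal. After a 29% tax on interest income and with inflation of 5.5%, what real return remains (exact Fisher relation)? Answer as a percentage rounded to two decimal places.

0.31%

After-tax nominal return = 8.2% × (1 − 0.29) = 5.8220%.
1 + r = 1.05822 / 1.05500 = 1.003052
After-tax real rate = 1.003052 − 1 → 0.31%.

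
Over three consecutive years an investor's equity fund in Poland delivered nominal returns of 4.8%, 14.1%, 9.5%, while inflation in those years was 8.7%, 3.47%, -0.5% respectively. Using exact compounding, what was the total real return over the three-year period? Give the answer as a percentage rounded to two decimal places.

17.00%

Nominal growth factor = 1.0480 × 1.1410 × 1.0950 = 1.309366
Price-level growth factor = 1.0870 × 1.0347 × 0.9950 = 1.119095
Real growth factor = 1.309366 / 1.119095 = 1.170022
Total real return = 1.170022 − 1 → 17.00%.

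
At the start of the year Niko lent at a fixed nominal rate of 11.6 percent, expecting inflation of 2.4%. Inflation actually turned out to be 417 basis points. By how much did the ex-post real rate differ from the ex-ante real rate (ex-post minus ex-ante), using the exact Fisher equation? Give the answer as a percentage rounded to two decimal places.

-1.85%

Ex-ante: (1 + 0.1160)/(1 + 0.0240) − 1 = 8.9844%
Ex-post: (1 + 0.1160)/(1 + 0.0417) − 1 = 7.1326%
Difference (ex-post − ex-ante) = -1.8518% → -1.85%.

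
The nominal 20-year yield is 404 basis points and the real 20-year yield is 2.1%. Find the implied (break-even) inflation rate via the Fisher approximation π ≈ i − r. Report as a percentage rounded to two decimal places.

1.94%

π ≈ i − r = 4.04% − 2.1% → 1.94%.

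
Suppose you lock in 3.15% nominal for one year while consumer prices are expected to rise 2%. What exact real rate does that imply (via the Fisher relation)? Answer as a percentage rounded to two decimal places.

By the Fisher relation, 1 + r = (1 + i)/(1 + π).
1 + r = 1.03150 / 1.02000 = 1.011275
r = 1.011275 − 1 = 1.1275%, i.e. 1.13%.

1.13%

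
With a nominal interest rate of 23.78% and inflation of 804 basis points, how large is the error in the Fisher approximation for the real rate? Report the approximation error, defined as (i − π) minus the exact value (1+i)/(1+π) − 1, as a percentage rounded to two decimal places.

1.17%

Approximate: r ≈ 23.780% − 8.040% = 15.7400%
Exact: (1 + 0.2378)/(1 + 0.0804) − 1 = 14.5687%
Error = 15.7400% − 14.5687% = 1.1713% → 1.17%.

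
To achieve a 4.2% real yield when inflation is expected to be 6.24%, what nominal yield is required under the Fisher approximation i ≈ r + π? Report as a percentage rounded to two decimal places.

10.44%

i ≈ r + π = 4.2% + 6.24% = 10.44%.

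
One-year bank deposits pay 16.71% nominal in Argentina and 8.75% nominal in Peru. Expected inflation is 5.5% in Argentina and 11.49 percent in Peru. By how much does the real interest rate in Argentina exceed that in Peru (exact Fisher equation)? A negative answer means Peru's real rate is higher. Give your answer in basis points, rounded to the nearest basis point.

1308 basis points

Argentina: (1 + 0.1671)/(1 + 0.0550) − 1 = 10.6256%
Peru: (1 + 0.0875)/(1 + 0.1149) − 1 = -2.4576%
Differential = 10.6256% − (-2.4576%) = 13.0832% → 1308 basis points.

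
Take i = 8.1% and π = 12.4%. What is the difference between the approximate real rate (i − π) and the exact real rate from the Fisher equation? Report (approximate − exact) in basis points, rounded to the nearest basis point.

-47 basis points

Approximate: r ≈ 8.100% − 12.400% = -4.3000%
Exact: (1 + 0.0810)/(1 + 0.1240) − 1 = -3.8256%
Error = -4.3000% − (-3.8256%) = -0.4744% → -47 basis points.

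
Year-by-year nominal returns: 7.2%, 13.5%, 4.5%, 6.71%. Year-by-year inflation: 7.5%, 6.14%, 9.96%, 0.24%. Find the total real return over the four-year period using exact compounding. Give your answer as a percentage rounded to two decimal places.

Compound the nominal returns: 1.0720 × 1.1350 × 1.0450 × 1.0671 = 1.356788.
Compound inflation: 1.0750 × 1.0614 × 1.0996 × 1.0024 = 1.257660.
Deflate: 1.356788 / 1.257660 = 1.078819.
Total real return = 1.078819 − 1 → 7.88%.

7.88%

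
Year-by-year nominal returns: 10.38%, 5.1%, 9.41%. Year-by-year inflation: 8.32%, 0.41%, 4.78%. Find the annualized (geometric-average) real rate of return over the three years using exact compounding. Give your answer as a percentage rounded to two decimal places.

3.66%

Nominal growth factor = 1.1038 × 1.0510 × 1.0941 = 1.26925863
Price-level growth factor = 1.0832 × 1.0041 × 1.0478 = 1.13963037
Real growth factor = 1.26925863 / 1.13963037 = 1.11374588
Annualized real rate = 1.11374588^(1/3) − 1 = 3.6562% → 3.66%.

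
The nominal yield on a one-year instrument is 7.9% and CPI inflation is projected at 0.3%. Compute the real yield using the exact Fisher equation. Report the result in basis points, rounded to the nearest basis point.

758 basis points

By the Fisher relation, 1 + r = (1 + i)/(1 + π).
1 + r = 1.07900 / 1.00300 = 1.075773
r = 1.075773 − 1 = 7.5773%, i.e. 758 basis points.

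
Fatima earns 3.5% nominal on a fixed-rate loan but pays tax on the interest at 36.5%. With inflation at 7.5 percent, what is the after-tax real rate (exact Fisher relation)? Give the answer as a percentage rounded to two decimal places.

-4.91%

After-tax nominal return = 3.5% × (1 − 0.365) = 2.2225%.
1 + r = 1.022225 / 1.07500 = 0.950907
After-tax real rate = 0.950907 − 1 → -4.91%.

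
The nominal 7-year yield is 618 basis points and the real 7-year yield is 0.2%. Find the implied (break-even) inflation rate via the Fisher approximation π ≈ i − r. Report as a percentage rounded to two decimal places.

5.98%

π ≈ i − r = 6.18% − 0.2% → 5.98%.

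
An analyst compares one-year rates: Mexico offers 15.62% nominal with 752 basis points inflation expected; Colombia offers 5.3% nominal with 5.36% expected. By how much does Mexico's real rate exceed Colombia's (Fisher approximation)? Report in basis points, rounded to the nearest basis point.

816 basis points

Mexico: 15.62% − 7.52% = 8.100%
Colombia: 5.3% − 5.36% = -0.060%
Differential = 8.160% → 816 basis points.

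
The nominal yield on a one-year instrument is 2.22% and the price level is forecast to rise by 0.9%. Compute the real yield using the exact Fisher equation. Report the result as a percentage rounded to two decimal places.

1.31%

By the Fisher relation, 1 + r = (1 + i)/(1 + π).
1 + r = 1.02220 / 1.00900 = 1.013082
r = 1.013082 − 1 = 1.3082%, i.e. 1.31%.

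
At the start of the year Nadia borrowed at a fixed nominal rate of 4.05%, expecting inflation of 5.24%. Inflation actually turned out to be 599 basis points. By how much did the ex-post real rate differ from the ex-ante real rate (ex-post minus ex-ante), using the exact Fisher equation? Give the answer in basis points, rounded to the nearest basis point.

Ex-ante: (1 + 0.0405)/(1 + 0.0524) − 1 = -1.1307%
Ex-post: (1 + 0.0405)/(1 + 0.0599) − 1 = -1.8304%
Difference (ex-post − ex-ante) = -0.6996% → -70 basis points.

-70 basis points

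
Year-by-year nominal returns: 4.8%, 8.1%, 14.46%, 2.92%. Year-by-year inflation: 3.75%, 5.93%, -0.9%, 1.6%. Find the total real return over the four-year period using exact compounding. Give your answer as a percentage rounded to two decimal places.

20.61%

Compound the nominal returns: 1.0480 × 1.0810 × 1.1446 × 1.0292 = 1.334567.
Compound inflation: 1.0375 × 1.0593 × 0.9910 × 1.0160 = 1.106559.
Deflate: 1.334567 / 1.106559 = 1.206052.
Total real return = 1.206052 − 1 → 20.61%.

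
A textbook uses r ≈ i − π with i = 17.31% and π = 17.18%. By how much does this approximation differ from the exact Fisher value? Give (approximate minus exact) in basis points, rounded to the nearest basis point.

2 basis points

Approximate: r ≈ 17.310% − 17.180% = 0.1300%
Exact: (1 + 0.1731)/(1 + 0.1718) − 1 = 0.1109%
Error = 0.1300% − 0.1109% = 0.0191% → 2 basis points.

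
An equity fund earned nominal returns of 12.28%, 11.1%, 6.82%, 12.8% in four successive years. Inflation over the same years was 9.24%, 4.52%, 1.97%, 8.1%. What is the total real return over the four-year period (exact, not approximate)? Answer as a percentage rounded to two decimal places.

19.43%

Nominal growth factor = 1.1228 × 1.1110 × 1.0682 × 1.1280 = 1.503066
Price-level growth factor = 1.0924 × 1.0452 × 1.0197 × 1.0810 = 1.258575
Real growth factor = 1.503066 / 1.258575 = 1.194260
Total real return = 1.194260 − 1 → 19.43%.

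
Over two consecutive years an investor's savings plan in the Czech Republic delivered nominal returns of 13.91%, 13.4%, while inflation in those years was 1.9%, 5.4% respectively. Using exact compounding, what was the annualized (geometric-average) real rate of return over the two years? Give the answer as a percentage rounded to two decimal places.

Compound the nominal returns: 1.1391 × 1.1340 = 1.29173940.
Compound inflation: 1.0190 × 1.0540 = 1.07402600.
Deflate: 1.29173940 / 1.07402600 = 1.20270776.
Annualized real rate = 1.20270776^(1/2) − 1 = 9.6680% → 9.67%.

9.67%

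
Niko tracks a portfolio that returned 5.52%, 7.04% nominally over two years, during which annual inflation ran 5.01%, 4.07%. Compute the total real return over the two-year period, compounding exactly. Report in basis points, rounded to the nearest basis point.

335 basis points

Nominal growth factor = 1.0552 × 1.0704 = 1.129486
Price-level growth factor = 1.0501 × 1.0407 = 1.092839
Real growth factor = 1.129486 / 1.092839 = 1.033534
Total real return = 1.033534 − 1 → 335 basis points.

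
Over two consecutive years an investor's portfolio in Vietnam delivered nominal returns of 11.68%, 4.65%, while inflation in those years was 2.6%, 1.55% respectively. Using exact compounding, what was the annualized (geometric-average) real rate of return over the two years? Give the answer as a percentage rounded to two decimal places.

Nominal growth factor = 1.1168 × 1.0465 = 1.16873120
Price-level growth factor = 1.0260 × 1.0155 = 1.04190300
Real growth factor = 1.16873120 / 1.04190300 = 1.12172745
Annualized real rate = 1.12172745^(1/2) − 1 = 5.9116% → 5.91%.

5.91%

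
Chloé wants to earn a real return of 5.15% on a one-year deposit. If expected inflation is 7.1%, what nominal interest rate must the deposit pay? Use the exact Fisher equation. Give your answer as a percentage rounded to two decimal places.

12.62%

(1 + i) = (1 + r)(1 + π) = 1.05150 × 1.07100 = 1.1261565
i = 1.1261565 − 1, so the required nominal rate is 12.62%.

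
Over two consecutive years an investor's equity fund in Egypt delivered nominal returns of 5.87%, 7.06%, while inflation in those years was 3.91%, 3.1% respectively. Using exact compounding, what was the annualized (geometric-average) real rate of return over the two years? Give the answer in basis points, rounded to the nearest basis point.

Nominal growth factor = 1.0587 × 1.0706 = 1.13344422
Price-level growth factor = 1.0391 × 1.0310 = 1.07131210
Real growth factor = 1.13344422 / 1.07131210 = 1.05799628
Annualized real rate = 1.05799628^(1/2) − 1 = 2.8589% → 286 basis points.

286 basis points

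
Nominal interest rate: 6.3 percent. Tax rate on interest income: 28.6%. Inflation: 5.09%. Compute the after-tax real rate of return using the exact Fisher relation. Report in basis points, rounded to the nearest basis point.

After-tax nominal return = 6.3% × (1 − 0.286) = 4.4982%.
1 + r = 1.044982 / 1.05090 = 0.994369
After-tax real rate = 0.994369 − 1 → -56 basis points.

-56 basis points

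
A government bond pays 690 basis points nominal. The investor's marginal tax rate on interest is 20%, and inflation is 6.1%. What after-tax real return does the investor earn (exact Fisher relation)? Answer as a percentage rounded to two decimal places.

-0.55%

After-tax nominal return = 6.9% × (1 − 0.2) = 5.5200%.
1 + r = 1.05520 / 1.06100 = 0.994533
After-tax real rate = 0.994533 − 1 → -0.55%.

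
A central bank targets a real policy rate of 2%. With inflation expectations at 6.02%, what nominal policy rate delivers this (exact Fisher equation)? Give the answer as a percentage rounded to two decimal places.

(1 + i) = (1 + r)(1 + π) = 1.02000 × 1.06020 = 1.081404
i = 1.081404 − 1, so the required nominal rate is 8.14%.

8.14%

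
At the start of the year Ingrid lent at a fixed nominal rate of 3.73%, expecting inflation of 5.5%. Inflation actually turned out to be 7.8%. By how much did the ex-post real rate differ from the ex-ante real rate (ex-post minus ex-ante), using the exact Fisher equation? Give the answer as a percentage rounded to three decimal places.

Ex-ante: (1 + 0.0373)/(1 + 0.0550) − 1 = -1.6777%
Ex-post: (1 + 0.0373)/(1 + 0.0780) − 1 = -3.7755%
Difference (ex-post − ex-ante) = -2.0978% → -2.098%.

-2.098%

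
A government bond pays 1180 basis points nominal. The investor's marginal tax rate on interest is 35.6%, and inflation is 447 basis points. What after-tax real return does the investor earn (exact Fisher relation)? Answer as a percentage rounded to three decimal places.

2.995%

After-tax nominal return = 11.8% × (1 − 0.356) = 7.5992%.
1 + r = 1.075992 / 1.04470 = 1.029953
After-tax real rate = 1.029953 − 1 → 2.995%.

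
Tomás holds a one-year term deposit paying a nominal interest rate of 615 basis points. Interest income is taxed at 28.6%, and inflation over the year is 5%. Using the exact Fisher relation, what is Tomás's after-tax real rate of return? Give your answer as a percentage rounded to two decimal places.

-0.58%

After-tax nominal return = 6.15% × (1 − 0.286) = 4.3911%.
1 + r = 1.043911 / 1.05000 = 0.994201
After-tax real rate = 0.994201 − 1 → -0.58%.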